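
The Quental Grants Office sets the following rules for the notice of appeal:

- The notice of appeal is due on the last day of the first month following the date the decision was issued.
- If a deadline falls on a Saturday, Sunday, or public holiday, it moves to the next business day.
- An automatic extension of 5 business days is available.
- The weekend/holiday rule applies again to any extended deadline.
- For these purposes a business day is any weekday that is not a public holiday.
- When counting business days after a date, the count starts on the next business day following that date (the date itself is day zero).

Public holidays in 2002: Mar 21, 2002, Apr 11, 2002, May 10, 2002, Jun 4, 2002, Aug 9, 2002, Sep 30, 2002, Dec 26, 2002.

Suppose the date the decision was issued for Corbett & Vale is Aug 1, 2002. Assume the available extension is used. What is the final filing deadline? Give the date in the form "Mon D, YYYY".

Oct 8, 2002

The first month after Aug 1, 2002 is September 2002, whose last day is Sep 30, 2002.
Sep 30, 2002 falls on a listed holiday. Rolling to the next business day gives Oct 1, 2002, a Tuesday.
Applying the 5-business-day extension: 5 business days after Oct 1, 2002 is Oct 8, 2002.
Since Oct 8, 2002 is a Tuesday and not a holiday, the date is unchanged.
Final deadline: Oct 8, 2002.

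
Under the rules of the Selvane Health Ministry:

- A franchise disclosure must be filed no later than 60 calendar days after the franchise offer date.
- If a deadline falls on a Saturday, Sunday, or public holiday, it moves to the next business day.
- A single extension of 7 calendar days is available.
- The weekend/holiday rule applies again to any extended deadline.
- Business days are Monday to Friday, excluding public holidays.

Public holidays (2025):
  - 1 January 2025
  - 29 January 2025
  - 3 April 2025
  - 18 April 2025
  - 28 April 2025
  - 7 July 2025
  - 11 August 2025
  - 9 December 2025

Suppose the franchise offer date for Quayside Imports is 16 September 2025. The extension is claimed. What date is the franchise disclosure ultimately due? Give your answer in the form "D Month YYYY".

24 November 2025

From 16 September 2025, 60 calendar days later is 15 November 2025.
Because 15 November 2025 is a Saturday, the deadline becomes 17 November 2025 (Monday).
Add the 7 calendar-day extension to 17 November 2025: 24 November 2025.
Since 24 November 2025 is a Monday and not a holiday, the date is unchanged.
So the filing is due 24 November 2025.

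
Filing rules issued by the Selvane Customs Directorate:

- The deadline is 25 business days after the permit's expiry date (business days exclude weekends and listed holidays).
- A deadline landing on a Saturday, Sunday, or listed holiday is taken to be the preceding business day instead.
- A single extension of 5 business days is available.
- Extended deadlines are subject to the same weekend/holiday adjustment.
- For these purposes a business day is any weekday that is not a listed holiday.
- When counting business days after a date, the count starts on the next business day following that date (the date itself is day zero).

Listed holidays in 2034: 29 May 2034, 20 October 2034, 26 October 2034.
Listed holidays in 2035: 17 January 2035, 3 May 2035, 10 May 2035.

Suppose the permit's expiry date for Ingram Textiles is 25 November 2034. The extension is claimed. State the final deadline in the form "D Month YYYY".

Counting 25 business days after 25 November 2034 (skipping weekends and listed holidays) reaches 29 December 2034.
Since 29 December 2034 is a Friday and not a holiday, the date is unchanged.
Counting 5 further business days from 29 December 2034 reaches 5 January 2035.
5 January 2035 is a Friday and not a listed holiday, so it stands.
Deadline: 5 January 2035.

5 January 2035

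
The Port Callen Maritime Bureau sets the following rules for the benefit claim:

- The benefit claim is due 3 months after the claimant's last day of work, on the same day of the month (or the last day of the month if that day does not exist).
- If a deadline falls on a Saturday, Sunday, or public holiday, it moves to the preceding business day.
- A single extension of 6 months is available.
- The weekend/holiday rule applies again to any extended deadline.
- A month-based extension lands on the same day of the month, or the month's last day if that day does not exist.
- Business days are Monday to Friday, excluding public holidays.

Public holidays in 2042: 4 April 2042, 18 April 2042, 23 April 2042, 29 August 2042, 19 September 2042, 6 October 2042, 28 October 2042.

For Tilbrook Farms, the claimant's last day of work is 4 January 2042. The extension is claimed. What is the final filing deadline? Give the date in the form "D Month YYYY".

3 October 2042

Moving 3 months forward from 4 January 2042 on the corresponding day gives 4 April 2042.
Because 4 April 2042 is a listed holiday, the deadline becomes 3 April 2042 (Thursday).
The 6 months extension carries 3 April 2042 to 3 October 2042.
3 October 2042 is a Friday and not a listed holiday, so it stands.
Final deadline: 3 October 2042.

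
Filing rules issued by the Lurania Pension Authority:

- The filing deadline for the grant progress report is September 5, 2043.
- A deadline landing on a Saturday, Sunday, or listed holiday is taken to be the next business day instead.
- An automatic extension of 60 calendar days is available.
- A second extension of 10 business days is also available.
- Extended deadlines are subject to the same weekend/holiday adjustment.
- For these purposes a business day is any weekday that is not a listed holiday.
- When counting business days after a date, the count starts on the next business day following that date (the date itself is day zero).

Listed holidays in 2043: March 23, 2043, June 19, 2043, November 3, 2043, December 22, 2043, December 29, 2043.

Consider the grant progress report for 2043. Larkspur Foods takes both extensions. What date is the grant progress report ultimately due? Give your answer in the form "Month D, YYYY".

November 20, 2043

Start from the fixed due date, September 5, 2043.
September 5, 2043 falls on a Saturday. Rolling to the next business day gives September 7, 2043, a Monday.
With the 60-day extension, September 7, 2043 becomes November 6, 2043.
November 6, 2043 (Friday) is already a business day.
Counting 10 further business days from November 6, 2043 reaches November 20, 2043.
November 20, 2043 is a Friday and not a listed holiday, so it stands.
So the filing is due November 20, 2043.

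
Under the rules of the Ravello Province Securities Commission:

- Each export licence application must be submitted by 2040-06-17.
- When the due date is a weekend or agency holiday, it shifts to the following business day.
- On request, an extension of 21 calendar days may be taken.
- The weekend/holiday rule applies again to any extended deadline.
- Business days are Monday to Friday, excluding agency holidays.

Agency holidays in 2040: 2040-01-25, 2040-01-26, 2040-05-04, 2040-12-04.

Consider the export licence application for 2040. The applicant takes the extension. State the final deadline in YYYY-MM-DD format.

2040-07-09

Start from the fixed due date, 2040-06-17.
2040-06-17 is a Sunday, so it moves to the next business day, 2040-06-18 (Monday).
With the 21-day extension, 2040-06-18 becomes 2040-07-09.
2040-07-09 is a Monday and not a listed holiday, so it stands.
So the filing is due 2040-07-09.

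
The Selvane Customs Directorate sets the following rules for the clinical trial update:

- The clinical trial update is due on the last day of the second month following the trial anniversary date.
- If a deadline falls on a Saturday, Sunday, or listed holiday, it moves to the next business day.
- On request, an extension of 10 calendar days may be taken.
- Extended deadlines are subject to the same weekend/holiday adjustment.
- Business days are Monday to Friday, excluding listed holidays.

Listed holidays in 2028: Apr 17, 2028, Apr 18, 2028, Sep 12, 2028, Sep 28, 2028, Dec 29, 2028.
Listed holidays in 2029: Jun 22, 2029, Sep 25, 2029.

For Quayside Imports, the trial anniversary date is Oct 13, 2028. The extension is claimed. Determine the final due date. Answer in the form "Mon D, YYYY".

Jan 11, 2029

2 months after Oct 13, 2028 is December 2028; that month ends on Dec 31, 2028.
Because Dec 31, 2028 is a Sunday, the deadline becomes Jan 1, 2029 (Monday).
The 10-calendar-day extension moves the deadline from Jan 1, 2029 to Jan 11, 2029.
Jan 11, 2029 falls on a Thursday, which is a business day, so no adjustment is needed.
The final due date is Jan 11, 2029.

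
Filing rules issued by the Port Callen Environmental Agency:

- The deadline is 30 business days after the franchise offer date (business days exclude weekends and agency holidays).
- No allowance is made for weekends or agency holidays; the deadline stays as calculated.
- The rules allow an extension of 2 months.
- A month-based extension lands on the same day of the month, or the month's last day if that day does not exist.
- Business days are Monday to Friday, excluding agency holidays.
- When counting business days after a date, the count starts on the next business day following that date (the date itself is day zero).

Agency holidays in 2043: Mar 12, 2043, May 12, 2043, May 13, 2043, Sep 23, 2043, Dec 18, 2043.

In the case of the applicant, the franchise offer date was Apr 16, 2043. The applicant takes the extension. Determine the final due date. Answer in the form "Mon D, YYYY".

Aug 1, 2043

Counting 30 business days after Apr 16, 2043 (skipping weekends and listed holidays) reaches Jun 1, 2043.
No adjustment is made for weekends or holidays, so Jun 1, 2043 stands.
Add 2 months to Jun 1, 2043: Aug 1, 2043.
No adjustment is made for weekends or holidays, so Aug 1, 2043 stands.
Final deadline: Aug 1, 2043.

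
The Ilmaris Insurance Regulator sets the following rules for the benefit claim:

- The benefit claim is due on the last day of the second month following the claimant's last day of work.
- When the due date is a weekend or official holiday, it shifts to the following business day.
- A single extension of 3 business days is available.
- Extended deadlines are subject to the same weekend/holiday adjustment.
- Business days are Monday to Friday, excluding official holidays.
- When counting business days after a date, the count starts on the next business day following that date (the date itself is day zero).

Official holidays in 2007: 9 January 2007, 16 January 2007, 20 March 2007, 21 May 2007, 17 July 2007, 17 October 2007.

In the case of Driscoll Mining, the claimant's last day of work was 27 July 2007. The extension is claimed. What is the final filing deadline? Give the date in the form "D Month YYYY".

The second month after 27 July 2007 is September 2007, whose last day is 30 September 2007.
Because 30 September 2007 is a Sunday, the deadline becomes 1 October 2007 (Monday).
Counting 3 further business days from 1 October 2007 reaches 4 October 2007.
4 October 2007 falls on a Thursday, which is a business day, so no adjustment is needed.
So the filing is due 4 October 2007.

4 October 2007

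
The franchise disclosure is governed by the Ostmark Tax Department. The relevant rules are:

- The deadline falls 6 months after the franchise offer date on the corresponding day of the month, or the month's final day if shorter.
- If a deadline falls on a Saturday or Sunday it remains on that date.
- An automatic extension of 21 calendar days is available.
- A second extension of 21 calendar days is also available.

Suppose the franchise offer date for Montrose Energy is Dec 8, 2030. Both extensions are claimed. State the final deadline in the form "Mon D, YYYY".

Jul 20, 2031

6 months from Dec 8, 2030 is Jun 8, 2031.
No adjustment is made for weekends or holidays, so Jun 8, 2031 stands.
Add the 21 calendar-day extension to Jun 8, 2031: Jun 29, 2031.
Jun 29, 2031 falls on a Sunday. The rules make no weekend/holiday allowance, so it remains Jun 29, 2031.
The 21-calendar-day extension moves the deadline from Jun 29, 2031 to Jul 20, 2031.
No adjustment is made for weekends or holidays, so Jul 20, 2031 stands.
Final deadline: Jul 20, 2031.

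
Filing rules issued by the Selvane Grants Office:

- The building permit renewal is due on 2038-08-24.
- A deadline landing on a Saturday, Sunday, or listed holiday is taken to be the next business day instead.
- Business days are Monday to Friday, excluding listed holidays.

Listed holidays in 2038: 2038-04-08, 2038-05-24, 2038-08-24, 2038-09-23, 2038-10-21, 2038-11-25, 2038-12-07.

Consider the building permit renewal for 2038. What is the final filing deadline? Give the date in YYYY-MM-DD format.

2038-08-25

Start from the fixed due date, 2038-08-24.
2038-08-24 is a listed holiday; the next business day is 2038-08-25 (Wednesday).
The final due date is 2038-08-25.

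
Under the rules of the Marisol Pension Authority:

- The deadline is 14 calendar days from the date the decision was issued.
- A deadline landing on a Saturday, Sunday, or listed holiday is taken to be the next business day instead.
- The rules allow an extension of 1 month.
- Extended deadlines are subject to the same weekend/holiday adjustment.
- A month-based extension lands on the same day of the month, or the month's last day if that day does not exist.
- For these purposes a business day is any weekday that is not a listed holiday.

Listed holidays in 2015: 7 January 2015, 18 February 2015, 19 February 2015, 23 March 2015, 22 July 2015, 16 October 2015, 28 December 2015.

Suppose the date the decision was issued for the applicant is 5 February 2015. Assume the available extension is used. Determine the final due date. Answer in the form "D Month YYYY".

Adding 14 calendar days to 5 February 2015 gives 19 February 2015.
Because 19 February 2015 is a listed holiday, the deadline becomes 20 February 2015 (Friday).
The 1 month extension carries 20 February 2015 to 20 March 2015.
20 March 2015 (Friday) is already a business day.
The final due date is 20 March 2015.

20 March 2015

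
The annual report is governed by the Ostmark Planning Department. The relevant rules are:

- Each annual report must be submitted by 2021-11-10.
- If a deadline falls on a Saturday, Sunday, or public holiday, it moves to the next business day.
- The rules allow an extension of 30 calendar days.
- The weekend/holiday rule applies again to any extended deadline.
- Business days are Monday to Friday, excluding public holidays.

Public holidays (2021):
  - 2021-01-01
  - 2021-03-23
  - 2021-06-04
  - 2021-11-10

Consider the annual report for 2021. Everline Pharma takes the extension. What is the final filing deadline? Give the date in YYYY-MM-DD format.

2021-12-13

Start from the fixed due date, 2021-11-10.
2021-11-10 falls on a listed holiday. Rolling to the next business day gives 2021-11-11, a Thursday.
The 30-calendar-day extension moves the deadline from 2021-11-11 to 2021-12-11.
Because 2021-12-11 is a Saturday, the deadline becomes 2021-12-13 (Monday).
Deadline: 2021-12-13.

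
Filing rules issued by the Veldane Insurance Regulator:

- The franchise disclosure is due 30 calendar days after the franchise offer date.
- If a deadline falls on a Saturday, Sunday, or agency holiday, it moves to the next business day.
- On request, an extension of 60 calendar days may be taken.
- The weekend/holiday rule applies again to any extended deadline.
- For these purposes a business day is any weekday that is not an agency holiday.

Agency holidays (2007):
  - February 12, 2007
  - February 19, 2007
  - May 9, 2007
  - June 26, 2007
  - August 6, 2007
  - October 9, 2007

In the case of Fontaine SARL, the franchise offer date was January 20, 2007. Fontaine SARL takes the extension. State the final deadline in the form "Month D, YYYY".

April 23, 2007

Trigger date January 20, 2007 + 30 calendar days = February 19, 2007.
Because February 19, 2007 is a listed holiday, the deadline becomes February 20, 2007 (Tuesday).
With the 60-day extension, February 20, 2007 becomes April 21, 2007.
April 21, 2007 is a Saturday, so it moves to the next business day, April 23, 2007 (Monday).
Deadline: April 23, 2007.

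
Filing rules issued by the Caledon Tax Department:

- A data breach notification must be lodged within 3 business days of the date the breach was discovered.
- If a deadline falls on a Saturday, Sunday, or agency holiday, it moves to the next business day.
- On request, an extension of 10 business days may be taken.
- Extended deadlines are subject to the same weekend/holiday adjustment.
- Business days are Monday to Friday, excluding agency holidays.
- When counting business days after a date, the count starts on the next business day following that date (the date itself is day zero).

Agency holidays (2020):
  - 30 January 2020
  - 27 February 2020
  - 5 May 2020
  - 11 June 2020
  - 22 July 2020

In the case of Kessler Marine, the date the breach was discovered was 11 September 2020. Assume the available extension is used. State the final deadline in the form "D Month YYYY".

30 September 2020

3 business days after 11 September 2020, excluding weekends and holidays, is 16 September 2020.
16 September 2020 falls on a Wednesday, which is a business day, so no adjustment is needed.
Applying the 10-business-day extension: 10 business days after 16 September 2020 is 30 September 2020.
30 September 2020 falls on a Wednesday, which is a business day, so no adjustment is needed.
So the filing is due 30 September 2020.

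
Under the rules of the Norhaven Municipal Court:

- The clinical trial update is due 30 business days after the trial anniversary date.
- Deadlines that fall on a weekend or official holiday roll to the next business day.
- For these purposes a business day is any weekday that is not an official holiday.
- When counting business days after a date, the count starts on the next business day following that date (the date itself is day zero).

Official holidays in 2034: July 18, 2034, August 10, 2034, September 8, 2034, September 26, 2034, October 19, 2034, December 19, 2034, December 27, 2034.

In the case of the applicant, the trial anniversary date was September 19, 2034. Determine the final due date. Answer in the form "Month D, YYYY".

November 2, 2034

Starting the day after September 19, 2034 and counting 30 business days lands on November 2, 2034.
Since November 2, 2034 is a Thursday and not a holiday, the date is unchanged.
So the filing is due November 2, 2034.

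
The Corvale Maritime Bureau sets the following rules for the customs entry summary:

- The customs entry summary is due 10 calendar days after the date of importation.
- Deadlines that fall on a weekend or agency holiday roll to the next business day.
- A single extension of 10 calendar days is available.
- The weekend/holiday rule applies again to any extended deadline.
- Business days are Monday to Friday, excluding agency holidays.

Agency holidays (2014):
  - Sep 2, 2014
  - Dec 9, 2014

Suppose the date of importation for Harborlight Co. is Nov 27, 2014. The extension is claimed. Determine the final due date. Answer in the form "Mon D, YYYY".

Trigger date Nov 27, 2014 + 10 calendar days = Dec 7, 2014.
Dec 7, 2014 falls on a Sunday. Rolling to the next business day gives Dec 8, 2014, a Monday.
Add the 10 calendar-day extension to Dec 8, 2014: Dec 18, 2014.
Since Dec 18, 2014 is a Thursday and not a holiday, the date is unchanged.
So the filing is due Dec 18, 2014.

Dec 18, 2014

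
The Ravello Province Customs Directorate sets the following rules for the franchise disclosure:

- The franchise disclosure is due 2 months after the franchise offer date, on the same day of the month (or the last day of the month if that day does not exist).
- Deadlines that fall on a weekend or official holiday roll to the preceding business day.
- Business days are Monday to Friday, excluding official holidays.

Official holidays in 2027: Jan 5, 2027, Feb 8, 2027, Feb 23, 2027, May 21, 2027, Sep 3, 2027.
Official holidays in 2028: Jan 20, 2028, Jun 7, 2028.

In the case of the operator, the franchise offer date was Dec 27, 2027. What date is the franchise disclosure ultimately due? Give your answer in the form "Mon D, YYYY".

Moving 2 months forward from Dec 27, 2027 on the corresponding day gives Feb 27, 2028.
Feb 27, 2028 is a Sunday; the preceding business day is Feb 25, 2028 (Friday).
Deadline: Feb 25, 2028.

Feb 25, 2028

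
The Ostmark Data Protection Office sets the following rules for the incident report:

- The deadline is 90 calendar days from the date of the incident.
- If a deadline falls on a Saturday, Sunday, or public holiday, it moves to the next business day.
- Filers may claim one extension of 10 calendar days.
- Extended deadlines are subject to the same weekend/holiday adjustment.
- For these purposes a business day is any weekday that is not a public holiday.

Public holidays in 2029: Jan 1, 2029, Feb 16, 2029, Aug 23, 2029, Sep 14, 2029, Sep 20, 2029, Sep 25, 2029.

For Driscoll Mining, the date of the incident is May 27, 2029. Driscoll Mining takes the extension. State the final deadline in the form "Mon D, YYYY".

Sep 6, 2029

Adding 90 calendar days to May 27, 2029 gives Aug 25, 2029.
Aug 25, 2029 is a Saturday; the next business day is Aug 27, 2029 (Monday).
Add the 10 calendar-day extension to Aug 27, 2029: Sep 6, 2029.
Since Sep 6, 2029 is a Thursday and not a holiday, the date is unchanged.
The final due date is Sep 6, 2029.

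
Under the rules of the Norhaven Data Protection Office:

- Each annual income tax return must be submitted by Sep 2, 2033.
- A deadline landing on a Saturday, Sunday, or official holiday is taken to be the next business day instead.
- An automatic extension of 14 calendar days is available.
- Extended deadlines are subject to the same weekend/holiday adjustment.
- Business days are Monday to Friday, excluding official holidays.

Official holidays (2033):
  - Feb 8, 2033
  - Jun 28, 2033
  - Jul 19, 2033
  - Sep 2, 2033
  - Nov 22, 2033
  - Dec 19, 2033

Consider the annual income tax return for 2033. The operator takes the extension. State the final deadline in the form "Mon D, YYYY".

Start from the fixed due date, Sep 2, 2033.
Because Sep 2, 2033 is a listed holiday, the deadline becomes Sep 5, 2033 (Monday).
Applying the 14-calendar-day extension: Sep 5, 2033 + 14 days = Sep 19, 2033.
Sep 19, 2033 is a Monday and not a listed holiday, so it stands.
Deadline: Sep 19, 2033.

Sep 19, 2033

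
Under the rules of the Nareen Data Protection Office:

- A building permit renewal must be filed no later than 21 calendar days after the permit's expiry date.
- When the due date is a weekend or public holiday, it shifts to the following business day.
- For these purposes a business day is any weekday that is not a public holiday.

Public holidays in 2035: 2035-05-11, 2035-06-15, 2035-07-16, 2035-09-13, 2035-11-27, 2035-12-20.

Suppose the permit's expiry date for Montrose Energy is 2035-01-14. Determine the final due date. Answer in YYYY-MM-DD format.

Trigger date 2035-01-14 + 21 calendar days = 2035-02-04.
Because 2035-02-04 is a Sunday, the deadline becomes 2035-02-05 (Monday).
The final due date is 2035-02-05.

2035-02-05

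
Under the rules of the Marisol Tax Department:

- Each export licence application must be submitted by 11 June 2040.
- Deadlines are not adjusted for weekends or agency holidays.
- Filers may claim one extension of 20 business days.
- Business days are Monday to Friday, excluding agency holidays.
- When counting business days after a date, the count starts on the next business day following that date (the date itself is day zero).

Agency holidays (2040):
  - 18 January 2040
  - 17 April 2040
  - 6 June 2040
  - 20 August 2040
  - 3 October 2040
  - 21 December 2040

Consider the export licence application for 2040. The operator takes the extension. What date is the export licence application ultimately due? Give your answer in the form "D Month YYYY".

Start from the fixed due date, 11 June 2040.
No adjustment is made for weekends or holidays, so 11 June 2040 stands.
The 20-business-day extension runs from 11 June 2040 to 9 July 2040.
9 July 2040 falls on a Monday. The rules make no weekend/holiday allowance, so it remains 9 July 2040.
Deadline: 9 July 2040.

9 July 2040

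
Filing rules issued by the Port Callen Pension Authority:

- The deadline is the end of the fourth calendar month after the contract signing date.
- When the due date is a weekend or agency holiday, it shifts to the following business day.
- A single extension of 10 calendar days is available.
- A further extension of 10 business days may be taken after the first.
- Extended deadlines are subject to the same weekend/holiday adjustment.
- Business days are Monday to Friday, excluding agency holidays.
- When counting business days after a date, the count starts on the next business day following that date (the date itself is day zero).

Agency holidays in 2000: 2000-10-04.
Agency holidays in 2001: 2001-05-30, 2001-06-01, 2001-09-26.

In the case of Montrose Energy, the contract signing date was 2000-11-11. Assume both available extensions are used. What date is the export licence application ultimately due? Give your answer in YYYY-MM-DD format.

The fourth month after 2000-11-11 is March 2001, whose last day is 2001-03-31.
2001-03-31 falls on a Saturday. Rolling to the next business day gives 2001-04-02, a Monday.
Applying the 10-calendar-day extension: 2001-04-02 + 10 days = 2001-04-12.
Since 2001-04-12 is a Thursday and not a holiday, the date is unchanged.
Counting 10 further business days from 2001-04-12 reaches 2001-04-26.
2001-04-26 falls on a Thursday, which is a business day, so no adjustment is needed.
So the filing is due 2001-04-26.

2001-04-26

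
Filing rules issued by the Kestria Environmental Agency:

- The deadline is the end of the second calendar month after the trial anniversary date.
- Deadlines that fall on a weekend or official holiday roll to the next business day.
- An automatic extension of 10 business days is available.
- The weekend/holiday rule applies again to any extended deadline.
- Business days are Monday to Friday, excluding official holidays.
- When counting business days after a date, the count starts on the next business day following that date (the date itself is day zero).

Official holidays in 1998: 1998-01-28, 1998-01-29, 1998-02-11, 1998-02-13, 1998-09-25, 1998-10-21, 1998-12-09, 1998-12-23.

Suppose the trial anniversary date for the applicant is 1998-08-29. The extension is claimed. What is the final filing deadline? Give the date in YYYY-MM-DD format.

1998-11-16

The second month after 1998-08-29 is October 1998, whose last day is 1998-10-31.
1998-10-31 is a Saturday, so it moves to the next business day, 1998-11-02 (Monday).
The 10-business-day extension runs from 1998-11-02 to 1998-11-16.
1998-11-16 (Monday) is already a business day.
Deadline: 1998-11-16.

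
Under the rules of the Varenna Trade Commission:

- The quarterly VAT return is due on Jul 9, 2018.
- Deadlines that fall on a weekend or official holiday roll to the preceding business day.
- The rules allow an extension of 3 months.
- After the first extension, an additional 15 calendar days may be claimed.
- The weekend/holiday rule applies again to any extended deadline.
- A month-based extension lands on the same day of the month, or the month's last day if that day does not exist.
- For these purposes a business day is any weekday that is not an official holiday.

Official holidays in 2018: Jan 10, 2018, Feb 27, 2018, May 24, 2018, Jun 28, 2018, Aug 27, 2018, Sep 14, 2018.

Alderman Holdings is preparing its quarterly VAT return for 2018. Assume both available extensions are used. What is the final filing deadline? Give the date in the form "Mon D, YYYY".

The statutory due date is Jul 9, 2018.
Jul 9, 2018 (Monday) is already a business day.
Add 3 months to Jul 9, 2018: Oct 9, 2018.
Oct 9, 2018 falls on a Tuesday, which is a business day, so no adjustment is needed.
The 15-calendar-day extension moves the deadline from Oct 9, 2018 to Oct 24, 2018.
Oct 24, 2018 is a Wednesday and not a listed holiday, so it stands.
Final deadline: Oct 24, 2018.

Oct 24, 2018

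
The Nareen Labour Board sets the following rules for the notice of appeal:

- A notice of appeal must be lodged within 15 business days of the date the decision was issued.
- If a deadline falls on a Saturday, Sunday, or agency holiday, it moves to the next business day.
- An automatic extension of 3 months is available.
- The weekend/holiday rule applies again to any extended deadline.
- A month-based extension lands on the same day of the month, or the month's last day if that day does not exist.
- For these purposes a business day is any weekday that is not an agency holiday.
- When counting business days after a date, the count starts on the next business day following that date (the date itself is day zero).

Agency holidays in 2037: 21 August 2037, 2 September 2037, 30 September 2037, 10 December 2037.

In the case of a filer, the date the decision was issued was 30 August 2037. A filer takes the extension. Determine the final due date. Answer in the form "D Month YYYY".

21 December 2037

Starting the day after 30 August 2037 and counting 15 business days lands on 21 September 2037.
Since 21 September 2037 is a Monday and not a holiday, the date is unchanged.
The 3 months extension carries 21 September 2037 to 21 December 2037.
21 December 2037 is a Monday and not a listed holiday, so it stands.
Final deadline: 21 December 2037.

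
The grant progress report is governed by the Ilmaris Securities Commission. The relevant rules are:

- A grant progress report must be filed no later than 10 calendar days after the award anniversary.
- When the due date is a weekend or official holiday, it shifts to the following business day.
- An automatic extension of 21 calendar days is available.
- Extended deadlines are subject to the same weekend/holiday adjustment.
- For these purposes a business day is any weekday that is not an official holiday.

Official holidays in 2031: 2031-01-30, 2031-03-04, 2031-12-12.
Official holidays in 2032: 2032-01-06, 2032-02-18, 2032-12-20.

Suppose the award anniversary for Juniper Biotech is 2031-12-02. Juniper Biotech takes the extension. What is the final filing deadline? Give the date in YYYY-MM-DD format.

Trigger date 2031-12-02 + 10 calendar days = 2031-12-12.
2031-12-12 falls on a listed holiday. Rolling to the next business day gives 2031-12-15, a Monday.
The 21-calendar-day extension moves the deadline from 2031-12-15 to 2032-01-05.
2032-01-05 falls on a Monday, which is a business day, so no adjustment is needed.
So the filing is due 2032-01-05.

2032-01-05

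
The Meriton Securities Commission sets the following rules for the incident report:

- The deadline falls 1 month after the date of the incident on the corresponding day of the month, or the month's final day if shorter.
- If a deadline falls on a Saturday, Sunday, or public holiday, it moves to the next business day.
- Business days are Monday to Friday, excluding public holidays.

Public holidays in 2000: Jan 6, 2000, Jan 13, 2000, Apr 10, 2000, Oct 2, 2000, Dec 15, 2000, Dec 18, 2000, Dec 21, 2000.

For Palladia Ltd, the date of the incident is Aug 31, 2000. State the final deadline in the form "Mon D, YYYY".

Oct 3, 2000

1 month after Aug 31, 2000, on the same day of the month, is Sep 30, 2000 (day 31 does not exist in September, so the month's last day is used).
Because Sep 30, 2000 is a Saturday, the deadline becomes Oct 3, 2000 (Tuesday).
So the filing is due Oct 3, 2000.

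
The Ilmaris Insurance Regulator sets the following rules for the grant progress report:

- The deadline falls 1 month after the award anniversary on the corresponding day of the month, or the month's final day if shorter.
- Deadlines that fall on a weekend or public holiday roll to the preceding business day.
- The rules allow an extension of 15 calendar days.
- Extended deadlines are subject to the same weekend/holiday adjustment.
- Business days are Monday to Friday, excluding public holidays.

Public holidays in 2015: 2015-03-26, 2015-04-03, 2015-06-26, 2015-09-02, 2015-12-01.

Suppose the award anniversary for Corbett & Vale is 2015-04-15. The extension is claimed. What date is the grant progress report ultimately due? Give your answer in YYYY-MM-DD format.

2015-05-29

1 month after 2015-04-15, on the same day of the month, is 2015-05-15.
2015-05-15 is a Friday and not a listed holiday, so it stands.
Add the 15 calendar-day extension to 2015-05-15: 2015-05-30.
2015-05-30 is a Saturday, so it moves to the preceding business day, 2015-05-29 (Friday).
Deadline: 2015-05-29.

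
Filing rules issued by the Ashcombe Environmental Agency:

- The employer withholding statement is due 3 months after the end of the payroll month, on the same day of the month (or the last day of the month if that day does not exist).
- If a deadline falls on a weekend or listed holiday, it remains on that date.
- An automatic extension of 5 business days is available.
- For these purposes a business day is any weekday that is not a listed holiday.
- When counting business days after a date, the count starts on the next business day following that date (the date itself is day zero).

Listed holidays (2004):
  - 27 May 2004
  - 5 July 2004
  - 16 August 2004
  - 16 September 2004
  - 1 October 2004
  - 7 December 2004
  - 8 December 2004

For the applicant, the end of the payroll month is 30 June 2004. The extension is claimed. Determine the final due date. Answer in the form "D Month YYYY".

8 October 2004

3 months from 30 June 2004 is 30 September 2004.
No adjustment is made for weekends or holidays, so 30 September 2004 stands.
The 5-business-day extension runs from 30 September 2004 to 8 October 2004.
No adjustment is made for weekends or holidays, so 8 October 2004 stands.
Final deadline: 8 October 2004.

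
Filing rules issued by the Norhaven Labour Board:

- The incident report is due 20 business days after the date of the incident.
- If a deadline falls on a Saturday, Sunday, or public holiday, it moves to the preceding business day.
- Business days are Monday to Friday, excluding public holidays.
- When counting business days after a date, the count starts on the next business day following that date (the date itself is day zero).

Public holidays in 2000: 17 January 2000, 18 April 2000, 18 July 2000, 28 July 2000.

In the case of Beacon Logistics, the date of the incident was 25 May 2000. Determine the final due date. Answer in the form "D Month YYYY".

Starting the day after 25 May 2000 and counting 20 business days lands on 22 June 2000.
22 June 2000 is a Thursday and not a listed holiday, so it stands.
Deadline: 22 June 2000.

22 June 2000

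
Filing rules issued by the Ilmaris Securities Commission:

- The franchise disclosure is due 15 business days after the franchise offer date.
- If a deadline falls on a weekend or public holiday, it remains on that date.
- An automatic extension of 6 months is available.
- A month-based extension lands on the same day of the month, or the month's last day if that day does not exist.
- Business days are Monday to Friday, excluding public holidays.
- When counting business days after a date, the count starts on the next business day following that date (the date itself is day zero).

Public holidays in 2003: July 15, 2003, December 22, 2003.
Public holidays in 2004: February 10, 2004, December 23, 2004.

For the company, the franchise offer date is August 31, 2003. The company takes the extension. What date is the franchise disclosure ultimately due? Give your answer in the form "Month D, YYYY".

Starting the day after August 31, 2003 and counting 15 business days lands on September 19, 2003.
No adjustment is made for weekends or holidays, so September 19, 2003 stands.
Add 6 months to September 19, 2003: March 19, 2004.
March 19, 2004 is a Friday; no weekend or holiday adjustment applies.
So the filing is due March 19, 2004.

March 19, 2004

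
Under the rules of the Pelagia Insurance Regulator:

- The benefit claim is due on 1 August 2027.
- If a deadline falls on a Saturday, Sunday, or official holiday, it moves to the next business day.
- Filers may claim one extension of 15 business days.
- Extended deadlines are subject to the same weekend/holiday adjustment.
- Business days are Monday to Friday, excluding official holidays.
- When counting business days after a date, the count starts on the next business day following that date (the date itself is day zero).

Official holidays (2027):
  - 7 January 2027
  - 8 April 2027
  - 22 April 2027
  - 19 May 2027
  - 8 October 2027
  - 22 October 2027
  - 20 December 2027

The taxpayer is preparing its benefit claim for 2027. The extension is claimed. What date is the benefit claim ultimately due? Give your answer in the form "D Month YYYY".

Start from the fixed due date, 1 August 2027.
Because 1 August 2027 is a Sunday, the deadline becomes 2 August 2027 (Monday).
Counting 15 further business days from 2 August 2027 reaches 23 August 2027.
23 August 2027 (Monday) is already a business day.
The final due date is 23 August 2027.

23 August 2027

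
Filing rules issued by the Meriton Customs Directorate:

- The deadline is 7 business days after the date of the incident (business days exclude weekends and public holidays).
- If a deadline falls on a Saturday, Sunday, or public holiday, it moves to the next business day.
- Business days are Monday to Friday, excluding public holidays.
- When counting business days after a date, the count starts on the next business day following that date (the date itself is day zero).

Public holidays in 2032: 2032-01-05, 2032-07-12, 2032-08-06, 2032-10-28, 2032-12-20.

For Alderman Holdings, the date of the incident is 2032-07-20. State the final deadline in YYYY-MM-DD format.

Starting the day after 2032-07-20 and counting 7 business days lands on 2032-07-29.
2032-07-29 falls on a Thursday, which is a business day, so no adjustment is needed.
Deadline: 2032-07-29.

2032-07-29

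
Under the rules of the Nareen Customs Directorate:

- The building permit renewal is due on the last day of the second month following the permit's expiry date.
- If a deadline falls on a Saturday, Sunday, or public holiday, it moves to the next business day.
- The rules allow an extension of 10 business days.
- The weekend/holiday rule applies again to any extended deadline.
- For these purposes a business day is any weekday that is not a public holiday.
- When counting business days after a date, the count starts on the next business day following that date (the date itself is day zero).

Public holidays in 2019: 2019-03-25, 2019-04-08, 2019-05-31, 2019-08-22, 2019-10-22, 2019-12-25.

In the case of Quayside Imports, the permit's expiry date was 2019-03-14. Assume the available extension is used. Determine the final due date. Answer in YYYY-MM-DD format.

2019-06-17

2 months after 2019-03-14 falls in May 2019; the last day of that month is 2019-05-31.
2019-05-31 falls on a listed holiday. Rolling to the next business day gives 2019-06-03, a Monday.
The 10-business-day extension runs from 2019-06-03 to 2019-06-17.
2019-06-17 (Monday) is already a business day.
The final due date is 2019-06-17.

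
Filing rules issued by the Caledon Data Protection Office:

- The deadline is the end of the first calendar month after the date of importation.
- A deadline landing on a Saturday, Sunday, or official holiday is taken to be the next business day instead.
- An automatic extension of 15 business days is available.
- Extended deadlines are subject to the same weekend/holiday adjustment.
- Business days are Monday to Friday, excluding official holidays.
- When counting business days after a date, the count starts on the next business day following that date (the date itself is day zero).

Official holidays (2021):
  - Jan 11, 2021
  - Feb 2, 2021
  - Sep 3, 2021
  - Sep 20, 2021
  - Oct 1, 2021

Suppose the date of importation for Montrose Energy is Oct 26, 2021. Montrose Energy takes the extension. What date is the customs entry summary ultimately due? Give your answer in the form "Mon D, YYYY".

1 month after Oct 26, 2021 is November 2021; that month ends on Nov 30, 2021.
Nov 30, 2021 is a Tuesday and not a listed holiday, so it stands.
The 15-business-day extension runs from Nov 30, 2021 to Dec 21, 2021.
Dec 21, 2021 (Tuesday) is already a business day.
Final deadline: Dec 21, 2021.

Dec 21, 2021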